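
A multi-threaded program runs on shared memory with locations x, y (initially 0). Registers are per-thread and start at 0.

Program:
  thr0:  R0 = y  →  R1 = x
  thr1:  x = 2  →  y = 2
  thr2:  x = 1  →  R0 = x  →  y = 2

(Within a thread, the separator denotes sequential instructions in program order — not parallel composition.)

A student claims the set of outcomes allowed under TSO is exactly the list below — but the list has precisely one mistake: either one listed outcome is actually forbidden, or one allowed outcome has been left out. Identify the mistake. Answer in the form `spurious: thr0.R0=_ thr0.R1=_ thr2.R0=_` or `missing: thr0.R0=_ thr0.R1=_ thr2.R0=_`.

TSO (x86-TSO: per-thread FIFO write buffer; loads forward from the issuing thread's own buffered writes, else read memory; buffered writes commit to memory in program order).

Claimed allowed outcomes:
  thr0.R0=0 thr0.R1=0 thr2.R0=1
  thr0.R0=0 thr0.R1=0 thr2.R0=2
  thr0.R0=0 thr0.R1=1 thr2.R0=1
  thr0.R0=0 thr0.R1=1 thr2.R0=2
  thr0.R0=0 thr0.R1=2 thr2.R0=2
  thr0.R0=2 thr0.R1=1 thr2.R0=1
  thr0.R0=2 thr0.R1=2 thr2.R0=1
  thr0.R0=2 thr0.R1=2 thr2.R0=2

missing: thr0.R0=0 thr0.R1=2 thr2.R0=1

outcome vector order: (thr0.R0,thr0.R1,thr2.R0)
[TSO] allowed = {0/0/1; 0/0/2; 0/1/1; 0/1/2; 0/2/1; 0/2/2; 2/1/1; 2/2/1; 2/2/2}
TSO∖claimed = {0/2/1}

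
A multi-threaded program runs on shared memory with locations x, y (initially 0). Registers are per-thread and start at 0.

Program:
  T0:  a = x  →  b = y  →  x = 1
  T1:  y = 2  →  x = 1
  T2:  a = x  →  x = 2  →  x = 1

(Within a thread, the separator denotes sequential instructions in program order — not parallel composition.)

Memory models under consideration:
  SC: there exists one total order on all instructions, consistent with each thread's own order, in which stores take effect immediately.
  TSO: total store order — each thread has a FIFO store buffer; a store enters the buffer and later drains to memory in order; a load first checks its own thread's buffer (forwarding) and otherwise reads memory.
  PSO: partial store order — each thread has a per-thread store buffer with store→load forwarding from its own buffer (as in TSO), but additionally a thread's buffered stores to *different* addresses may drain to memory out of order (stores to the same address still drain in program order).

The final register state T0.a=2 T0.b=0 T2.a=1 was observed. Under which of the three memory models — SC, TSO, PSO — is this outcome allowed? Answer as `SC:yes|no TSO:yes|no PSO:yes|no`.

SC:no TSO:no PSO:yes

outcome vector order: (T0.a,T0.b,T2.a)
[SC] allowed = {0/0/0; 0/0/1; 0/2/0; 0/2/1; 1/0/0; 1/2/0; 1/2/1; 2/0/0; 2/2/0; 2/2/1}
[TSO] allowed = {0/0/0; 0/0/1; 0/2/0; 0/2/1; 1/0/0; 1/2/0; 1/2/1; 2/0/0; 2/2/0; 2/2/1}
[PSO] allowed = {0/0/0; 0/0/1; 0/2/0; 0/2/1; 1/0/0; 1/0/1; 1/2/0; 1/2/1; 2/0/0; 2/0/1; 2/2/0; 2/2/1}
target 2/0/1 ∈ {PSO}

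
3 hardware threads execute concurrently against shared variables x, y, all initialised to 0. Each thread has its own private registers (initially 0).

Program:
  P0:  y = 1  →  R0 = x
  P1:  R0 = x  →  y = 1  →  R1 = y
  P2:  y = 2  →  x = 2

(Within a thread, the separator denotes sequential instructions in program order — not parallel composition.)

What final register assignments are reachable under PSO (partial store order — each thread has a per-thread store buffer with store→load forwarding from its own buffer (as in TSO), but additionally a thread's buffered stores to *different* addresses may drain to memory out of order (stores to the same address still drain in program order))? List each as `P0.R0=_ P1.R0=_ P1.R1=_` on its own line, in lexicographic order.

P0.R0=0 P1.R0=0 P1.R1=1
P0.R0=0 P1.R0=0 P1.R1=2
P0.R0=0 P1.R0=2 P1.R1=1
P0.R0=0 P1.R0=2 P1.R1=2
P0.R0=2 P1.R0=0 P1.R1=1
P0.R0=2 P1.R0=0 P1.R1=2
P0.R0=2 P1.R0=2 P1.R1=1
P0.R0=2 P1.R0=2 P1.R1=2

outcome vector order: (P0.R0,P1.R0,P1.R1)
|PSO outcomes| = 8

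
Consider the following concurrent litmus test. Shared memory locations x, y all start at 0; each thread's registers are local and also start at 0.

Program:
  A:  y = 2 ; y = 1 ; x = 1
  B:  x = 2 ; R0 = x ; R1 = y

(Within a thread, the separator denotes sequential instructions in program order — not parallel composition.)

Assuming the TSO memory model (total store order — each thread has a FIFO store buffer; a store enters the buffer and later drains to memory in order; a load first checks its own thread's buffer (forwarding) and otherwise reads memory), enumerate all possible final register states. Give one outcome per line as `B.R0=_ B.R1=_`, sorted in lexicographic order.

B.R0=1 B.R1=1
B.R0=2 B.R1=0
B.R0=2 B.R1=1
B.R0=2 B.R1=2

outcome vector order: (B.R0,B.R1)
|TSO outcomes| = 4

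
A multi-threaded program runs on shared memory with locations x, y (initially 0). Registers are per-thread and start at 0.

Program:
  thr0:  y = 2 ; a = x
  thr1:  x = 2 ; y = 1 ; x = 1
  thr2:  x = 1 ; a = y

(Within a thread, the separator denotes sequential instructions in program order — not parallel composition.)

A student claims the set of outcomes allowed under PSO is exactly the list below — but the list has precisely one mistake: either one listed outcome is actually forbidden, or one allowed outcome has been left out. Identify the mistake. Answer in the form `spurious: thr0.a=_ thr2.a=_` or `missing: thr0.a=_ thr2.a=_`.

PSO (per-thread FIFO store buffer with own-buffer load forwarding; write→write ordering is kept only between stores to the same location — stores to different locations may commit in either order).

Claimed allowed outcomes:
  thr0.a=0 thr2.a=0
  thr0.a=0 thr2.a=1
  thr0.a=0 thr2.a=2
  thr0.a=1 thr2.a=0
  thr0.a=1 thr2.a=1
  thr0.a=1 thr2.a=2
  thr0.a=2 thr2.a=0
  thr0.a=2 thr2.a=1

missing: thr0.a=2 thr2.a=2

outcome vector order: (thr0.a,thr2.a)
[PSO] allowed = {<0 0>; <0 1>; <0 2>; <1 0>; <1 1>; <1 2>; <2 0>; <2 1>; <2 2>}
PSO∖claimed = {<2 2>}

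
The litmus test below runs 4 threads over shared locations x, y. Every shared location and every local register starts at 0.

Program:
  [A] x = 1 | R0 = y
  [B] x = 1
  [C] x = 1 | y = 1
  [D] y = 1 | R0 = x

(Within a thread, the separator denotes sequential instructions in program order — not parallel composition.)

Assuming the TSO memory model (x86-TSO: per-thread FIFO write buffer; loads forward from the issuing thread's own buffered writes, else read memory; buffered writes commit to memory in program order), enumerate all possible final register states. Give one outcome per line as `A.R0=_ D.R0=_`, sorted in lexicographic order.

A.R0=0 D.R0=0
A.R0=0 D.R0=1
A.R0=1 D.R0=0
A.R0=1 D.R0=1

outcome vector order: (A.R0,D.R0)
|TSO outcomes| = 4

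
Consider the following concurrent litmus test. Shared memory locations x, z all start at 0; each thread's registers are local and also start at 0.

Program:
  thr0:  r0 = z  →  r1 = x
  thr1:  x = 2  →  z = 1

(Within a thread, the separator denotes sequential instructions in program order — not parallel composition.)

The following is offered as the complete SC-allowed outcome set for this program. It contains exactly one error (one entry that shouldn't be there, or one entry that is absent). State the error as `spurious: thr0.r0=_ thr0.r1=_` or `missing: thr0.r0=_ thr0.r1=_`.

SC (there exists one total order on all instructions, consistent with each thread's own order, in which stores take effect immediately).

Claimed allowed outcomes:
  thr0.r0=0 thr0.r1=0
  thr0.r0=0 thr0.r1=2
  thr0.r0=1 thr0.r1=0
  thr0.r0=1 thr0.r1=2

spurious: thr0.r0=1 thr0.r1=0

outcome vector order: (thr0.r0,thr0.r1)
[SC] allowed = {(0,0) (0,2) (1,2)}
claimed∖SC = {(1,0)}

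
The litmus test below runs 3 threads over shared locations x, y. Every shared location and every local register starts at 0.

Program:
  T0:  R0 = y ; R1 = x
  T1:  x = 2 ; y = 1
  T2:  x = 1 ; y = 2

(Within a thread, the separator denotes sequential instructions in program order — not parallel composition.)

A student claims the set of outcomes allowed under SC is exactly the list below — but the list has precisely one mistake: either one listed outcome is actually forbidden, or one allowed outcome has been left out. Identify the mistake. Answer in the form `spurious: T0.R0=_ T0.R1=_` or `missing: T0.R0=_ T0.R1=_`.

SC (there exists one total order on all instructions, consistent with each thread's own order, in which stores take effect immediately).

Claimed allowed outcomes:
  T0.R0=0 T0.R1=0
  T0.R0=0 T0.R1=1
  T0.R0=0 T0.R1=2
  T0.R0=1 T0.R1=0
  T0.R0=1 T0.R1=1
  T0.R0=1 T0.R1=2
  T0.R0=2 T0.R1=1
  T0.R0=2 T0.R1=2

outcome vector order: (T0.R0,T0.R1)
SC (7): 0/0 0/1 0/2 1/1 1/2 2/1 2/2
claimed∖SC = {1/0}

spurious: T0.R0=1 T0.R1=0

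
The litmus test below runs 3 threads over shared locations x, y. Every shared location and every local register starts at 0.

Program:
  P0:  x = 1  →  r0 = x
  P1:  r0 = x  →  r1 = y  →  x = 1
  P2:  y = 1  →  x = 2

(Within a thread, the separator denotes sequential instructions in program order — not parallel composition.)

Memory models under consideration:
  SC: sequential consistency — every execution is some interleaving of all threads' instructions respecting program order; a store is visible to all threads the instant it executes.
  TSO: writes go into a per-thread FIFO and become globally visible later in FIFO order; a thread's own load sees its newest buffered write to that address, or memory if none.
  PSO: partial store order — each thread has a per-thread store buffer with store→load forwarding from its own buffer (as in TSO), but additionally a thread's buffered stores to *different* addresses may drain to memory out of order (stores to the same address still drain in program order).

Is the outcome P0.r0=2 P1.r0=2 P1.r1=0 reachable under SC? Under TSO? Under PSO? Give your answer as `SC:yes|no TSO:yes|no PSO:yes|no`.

outcome vector order: (P0.r0,P1.r0,P1.r1)
[SC] allowed = {1/0/0; 1/0/1; 1/1/0; 1/1/1; 1/2/1; 2/0/0; 2/0/1; 2/1/0; 2/1/1; 2/2/1}
[TSO] allowed = {1/0/0; 1/0/1; 1/1/0; 1/1/1; 1/2/1; 2/0/0; 2/0/1; 2/1/0; 2/1/1; 2/2/1}
[PSO] allowed = {1/0/0; 1/0/1; 1/1/0; 1/1/1; 1/2/0; 1/2/1; 2/0/0; 2/0/1; 2/1/0; 2/1/1; 2/2/0; 2/2/1}
target 2/2/0 ∈ {PSO}

SC:no TSO:no PSO:yes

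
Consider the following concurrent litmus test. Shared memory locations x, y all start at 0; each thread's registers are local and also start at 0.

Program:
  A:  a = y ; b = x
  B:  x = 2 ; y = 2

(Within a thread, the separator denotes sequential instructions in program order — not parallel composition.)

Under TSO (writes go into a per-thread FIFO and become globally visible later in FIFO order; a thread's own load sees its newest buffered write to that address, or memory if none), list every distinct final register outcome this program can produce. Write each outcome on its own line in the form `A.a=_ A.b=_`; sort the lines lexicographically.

A.a=0 A.b=0
A.a=0 A.b=2
A.a=2 A.b=2

outcome vector order: (A.a,A.b)
|TSO outcomes| = 3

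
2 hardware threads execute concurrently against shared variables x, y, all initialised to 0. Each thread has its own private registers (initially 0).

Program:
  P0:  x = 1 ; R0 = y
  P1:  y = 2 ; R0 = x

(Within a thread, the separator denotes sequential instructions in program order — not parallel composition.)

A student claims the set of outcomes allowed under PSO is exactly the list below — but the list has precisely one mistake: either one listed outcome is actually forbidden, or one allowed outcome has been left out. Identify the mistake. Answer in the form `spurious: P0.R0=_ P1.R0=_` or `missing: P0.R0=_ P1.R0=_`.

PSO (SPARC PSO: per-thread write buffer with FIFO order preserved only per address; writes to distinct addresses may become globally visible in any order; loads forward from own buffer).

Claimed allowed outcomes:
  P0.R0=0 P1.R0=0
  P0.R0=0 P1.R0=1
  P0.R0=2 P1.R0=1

missing: P0.R0=2 P1.R0=0

outcome vector order: (P0.R0,P1.R0)
under PSO → (0,0); (0,1); (2,0); (2,1)
PSO∖claimed = {(2,0)}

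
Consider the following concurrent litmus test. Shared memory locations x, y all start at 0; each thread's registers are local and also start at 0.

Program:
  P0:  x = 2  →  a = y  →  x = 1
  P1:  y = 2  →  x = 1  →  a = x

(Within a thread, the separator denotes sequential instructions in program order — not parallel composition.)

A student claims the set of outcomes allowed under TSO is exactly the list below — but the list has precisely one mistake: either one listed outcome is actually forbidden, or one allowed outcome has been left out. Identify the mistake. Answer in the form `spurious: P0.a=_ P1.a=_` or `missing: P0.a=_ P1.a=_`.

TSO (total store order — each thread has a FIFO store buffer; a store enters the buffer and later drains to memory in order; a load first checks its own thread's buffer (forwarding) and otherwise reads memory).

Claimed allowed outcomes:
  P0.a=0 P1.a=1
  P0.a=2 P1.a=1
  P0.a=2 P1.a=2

missing: P0.a=0 P1.a=2

outcome vector order: (P0.a,P1.a)
under TSO → 0/1; 0/2; 2/1; 2/2
TSO∖claimed = {0/2}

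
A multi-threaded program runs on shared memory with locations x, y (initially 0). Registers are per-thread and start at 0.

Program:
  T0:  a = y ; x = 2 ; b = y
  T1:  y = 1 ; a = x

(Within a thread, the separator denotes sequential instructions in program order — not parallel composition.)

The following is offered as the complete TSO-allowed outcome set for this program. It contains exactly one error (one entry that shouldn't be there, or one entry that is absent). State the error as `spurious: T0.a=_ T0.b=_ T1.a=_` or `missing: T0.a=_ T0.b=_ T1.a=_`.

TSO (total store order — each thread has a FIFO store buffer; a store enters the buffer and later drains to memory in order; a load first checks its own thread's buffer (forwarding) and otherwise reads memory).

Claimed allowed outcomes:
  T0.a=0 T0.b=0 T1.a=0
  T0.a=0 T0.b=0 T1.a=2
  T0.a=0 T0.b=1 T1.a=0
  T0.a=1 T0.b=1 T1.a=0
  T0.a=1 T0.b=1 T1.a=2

outcome vector order: (T0.a,T0.b,T1.a)
TSO (6): 000 002 010 012 110 112
TSO∖claimed = {012}

missing: T0.a=0 T0.b=1 T1.a=2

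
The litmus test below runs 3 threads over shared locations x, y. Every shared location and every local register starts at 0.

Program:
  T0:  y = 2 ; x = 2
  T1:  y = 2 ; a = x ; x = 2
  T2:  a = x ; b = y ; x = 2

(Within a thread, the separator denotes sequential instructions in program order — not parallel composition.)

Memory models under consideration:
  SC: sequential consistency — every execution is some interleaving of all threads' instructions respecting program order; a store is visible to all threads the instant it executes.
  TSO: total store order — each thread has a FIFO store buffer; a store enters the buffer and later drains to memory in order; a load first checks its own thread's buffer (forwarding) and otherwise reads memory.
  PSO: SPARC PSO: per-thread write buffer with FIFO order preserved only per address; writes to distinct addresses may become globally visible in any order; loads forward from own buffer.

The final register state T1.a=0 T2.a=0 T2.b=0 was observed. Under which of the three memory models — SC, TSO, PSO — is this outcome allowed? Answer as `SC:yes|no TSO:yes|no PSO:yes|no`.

SC:yes TSO:yes PSO:yes

outcome vector order: (T1.a,T2.a,T2.b)
SC (6): 0/0/0 0/0/2 0/2/2 2/0/0 2/0/2 2/2/2
TSO (6): 0/0/0 0/0/2 0/2/2 2/0/0 2/0/2 2/2/2
PSO (8): 0/0/0 0/0/2 0/2/0 0/2/2 2/0/0 2/0/2 2/2/0 2/2/2
target 0/0/0 ∈ {SC,TSO,PSO}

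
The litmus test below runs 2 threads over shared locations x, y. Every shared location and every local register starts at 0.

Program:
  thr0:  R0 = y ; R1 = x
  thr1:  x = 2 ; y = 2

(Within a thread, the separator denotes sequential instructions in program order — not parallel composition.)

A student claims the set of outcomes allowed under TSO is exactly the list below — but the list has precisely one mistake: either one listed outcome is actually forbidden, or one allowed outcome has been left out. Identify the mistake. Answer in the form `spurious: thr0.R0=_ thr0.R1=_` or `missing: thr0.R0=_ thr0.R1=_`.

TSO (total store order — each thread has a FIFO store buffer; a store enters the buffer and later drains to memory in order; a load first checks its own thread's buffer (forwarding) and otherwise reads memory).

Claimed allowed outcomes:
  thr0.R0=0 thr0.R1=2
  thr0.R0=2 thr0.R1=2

outcome vector order: (thr0.R0,thr0.R1)
under TSO → 00; 02; 22
TSO∖claimed = {00}

missing: thr0.R0=0 thr0.R1=0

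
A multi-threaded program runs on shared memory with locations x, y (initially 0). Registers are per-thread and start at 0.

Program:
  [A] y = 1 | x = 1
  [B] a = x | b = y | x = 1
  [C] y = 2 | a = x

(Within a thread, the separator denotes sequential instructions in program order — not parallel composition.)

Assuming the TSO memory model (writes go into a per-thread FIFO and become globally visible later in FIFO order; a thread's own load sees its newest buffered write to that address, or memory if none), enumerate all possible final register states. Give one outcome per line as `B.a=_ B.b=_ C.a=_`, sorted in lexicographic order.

B.a=0 B.b=0 C.a=0
B.a=0 B.b=0 C.a=1
B.a=0 B.b=1 C.a=0
B.a=0 B.b=1 C.a=1
B.a=0 B.b=2 C.a=0
B.a=0 B.b=2 C.a=1
B.a=1 B.b=1 C.a=0
B.a=1 B.b=1 C.a=1
B.a=1 B.b=2 C.a=0
B.a=1 B.b=2 C.a=1

outcome vector order: (B.a,B.b,C.a)
|TSO outcomes| = 10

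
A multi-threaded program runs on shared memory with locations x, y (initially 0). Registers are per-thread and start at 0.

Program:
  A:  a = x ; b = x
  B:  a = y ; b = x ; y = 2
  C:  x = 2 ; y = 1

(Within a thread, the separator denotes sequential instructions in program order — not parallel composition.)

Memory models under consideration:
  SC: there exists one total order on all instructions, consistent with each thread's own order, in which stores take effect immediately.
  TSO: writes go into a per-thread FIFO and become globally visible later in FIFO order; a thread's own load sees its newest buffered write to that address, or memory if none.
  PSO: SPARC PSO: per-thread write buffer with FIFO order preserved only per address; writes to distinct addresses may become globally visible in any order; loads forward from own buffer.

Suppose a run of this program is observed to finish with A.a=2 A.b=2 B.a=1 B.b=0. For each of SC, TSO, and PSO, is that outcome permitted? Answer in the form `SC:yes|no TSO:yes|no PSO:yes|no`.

SC:no TSO:no PSO:yes

outcome vector order: (A.a,A.b,B.a,B.b)
under SC → (0,0,0,0), (0,0,0,2), (0,0,1,2), (0,2,0,0), (0,2,0,2), (0,2,1,2), (2,2,0,0), (2,2,0,2), (2,2,1,2)
under TSO → (0,0,0,0), (0,0,0,2), (0,0,1,2), (0,2,0,0), (0,2,0,2), (0,2,1,2), (2,2,0,0), (2,2,0,2), (2,2,1,2)
under PSO → (0,0,0,0), (0,0,0,2), (0,0,1,0), (0,0,1,2), (0,2,0,0), (0,2,0,2), (0,2,1,0), (0,2,1,2), (2,2,0,0), (2,2,0,2), (2,2,1,0), (2,2,1,2)
target (2,2,1,0) ∈ {PSO}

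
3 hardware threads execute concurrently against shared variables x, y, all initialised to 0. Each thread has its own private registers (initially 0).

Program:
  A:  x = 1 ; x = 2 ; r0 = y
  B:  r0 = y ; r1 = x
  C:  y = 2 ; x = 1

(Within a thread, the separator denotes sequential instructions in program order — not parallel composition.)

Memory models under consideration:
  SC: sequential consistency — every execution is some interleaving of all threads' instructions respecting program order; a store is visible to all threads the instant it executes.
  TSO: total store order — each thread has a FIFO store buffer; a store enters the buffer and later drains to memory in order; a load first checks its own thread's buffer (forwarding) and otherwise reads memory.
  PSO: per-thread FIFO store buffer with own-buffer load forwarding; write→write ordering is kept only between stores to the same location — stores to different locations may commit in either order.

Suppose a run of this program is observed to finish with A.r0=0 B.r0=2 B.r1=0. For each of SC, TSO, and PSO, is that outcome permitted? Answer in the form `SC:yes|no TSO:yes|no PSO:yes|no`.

SC:no TSO:yes PSO:yes

outcome vector order: (A.r0,B.r0,B.r1)
SC (11): (0,0,0); (0,0,1); (0,0,2); (0,2,1); (0,2,2); (2,0,0); (2,0,1); (2,0,2); (2,2,0); (2,2,1); (2,2,2)
TSO (12): (0,0,0); (0,0,1); (0,0,2); (0,2,0); (0,2,1); (0,2,2); (2,0,0); (2,0,1); (2,0,2); (2,2,0); (2,2,1); (2,2,2)
PSO (12): (0,0,0); (0,0,1); (0,0,2); (0,2,0); (0,2,1); (0,2,2); (2,0,0); (2,0,1); (2,0,2); (2,2,0); (2,2,1); (2,2,2)
target (0,2,0) ∈ {TSO,PSO}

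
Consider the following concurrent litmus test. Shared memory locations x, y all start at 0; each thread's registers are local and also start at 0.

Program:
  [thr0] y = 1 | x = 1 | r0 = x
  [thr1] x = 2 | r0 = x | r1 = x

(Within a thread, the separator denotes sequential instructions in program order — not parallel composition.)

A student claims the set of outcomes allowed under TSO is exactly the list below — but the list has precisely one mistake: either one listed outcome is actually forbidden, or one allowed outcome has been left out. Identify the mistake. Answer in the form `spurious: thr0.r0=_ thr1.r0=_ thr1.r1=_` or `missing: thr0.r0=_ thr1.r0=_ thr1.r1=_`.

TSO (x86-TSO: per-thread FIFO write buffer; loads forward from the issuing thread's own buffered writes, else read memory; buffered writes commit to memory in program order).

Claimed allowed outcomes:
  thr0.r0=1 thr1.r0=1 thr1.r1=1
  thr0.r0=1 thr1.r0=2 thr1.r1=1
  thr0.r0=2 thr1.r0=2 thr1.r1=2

missing: thr0.r0=1 thr1.r0=2 thr1.r1=2

outcome vector order: (thr0.r0,thr1.r0,thr1.r1)
under TSO → (1,1,1); (1,2,1); (1,2,2); (2,2,2)
TSO∖claimed = {(1,2,2)}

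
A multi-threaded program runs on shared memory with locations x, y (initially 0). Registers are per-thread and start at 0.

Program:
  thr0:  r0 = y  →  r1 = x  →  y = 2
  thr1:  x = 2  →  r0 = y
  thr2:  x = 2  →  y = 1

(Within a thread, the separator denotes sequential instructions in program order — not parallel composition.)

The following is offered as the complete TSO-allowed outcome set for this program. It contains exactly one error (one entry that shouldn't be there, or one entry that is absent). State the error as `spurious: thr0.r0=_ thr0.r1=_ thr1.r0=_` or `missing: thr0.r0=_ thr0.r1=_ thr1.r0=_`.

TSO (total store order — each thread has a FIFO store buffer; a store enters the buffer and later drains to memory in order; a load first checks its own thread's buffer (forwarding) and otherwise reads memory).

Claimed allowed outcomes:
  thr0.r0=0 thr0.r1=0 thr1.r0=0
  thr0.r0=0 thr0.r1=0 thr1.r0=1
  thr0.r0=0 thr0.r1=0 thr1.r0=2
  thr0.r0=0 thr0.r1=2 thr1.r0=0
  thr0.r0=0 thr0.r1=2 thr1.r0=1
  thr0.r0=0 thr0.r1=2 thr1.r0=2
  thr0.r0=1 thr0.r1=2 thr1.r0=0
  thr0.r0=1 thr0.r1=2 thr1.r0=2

outcome vector order: (thr0.r0,thr0.r1,thr1.r0)
under TSO → 000, 001, 002, 020, 021, 022, 120, 121, 122
TSO∖claimed = {121}

missing: thr0.r0=1 thr0.r1=2 thr1.r0=1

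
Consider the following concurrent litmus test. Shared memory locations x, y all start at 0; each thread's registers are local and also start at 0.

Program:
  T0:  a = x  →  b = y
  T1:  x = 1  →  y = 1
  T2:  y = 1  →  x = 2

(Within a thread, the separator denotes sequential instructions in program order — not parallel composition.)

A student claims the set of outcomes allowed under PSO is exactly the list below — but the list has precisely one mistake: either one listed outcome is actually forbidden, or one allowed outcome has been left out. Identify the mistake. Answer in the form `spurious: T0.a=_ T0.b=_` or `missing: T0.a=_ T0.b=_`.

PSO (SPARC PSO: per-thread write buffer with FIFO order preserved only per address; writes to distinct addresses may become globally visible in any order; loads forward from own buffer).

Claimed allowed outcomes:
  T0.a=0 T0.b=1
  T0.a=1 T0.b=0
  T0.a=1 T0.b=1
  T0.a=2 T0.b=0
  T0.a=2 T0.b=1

outcome vector order: (T0.a,T0.b)
PSO: 6 outcomes — {(0,0); (0,1); (1,0); (1,1); (2,0); (2,1)}
PSO∖claimed = {(0,0)}

missing: T0.a=0 T0.b=0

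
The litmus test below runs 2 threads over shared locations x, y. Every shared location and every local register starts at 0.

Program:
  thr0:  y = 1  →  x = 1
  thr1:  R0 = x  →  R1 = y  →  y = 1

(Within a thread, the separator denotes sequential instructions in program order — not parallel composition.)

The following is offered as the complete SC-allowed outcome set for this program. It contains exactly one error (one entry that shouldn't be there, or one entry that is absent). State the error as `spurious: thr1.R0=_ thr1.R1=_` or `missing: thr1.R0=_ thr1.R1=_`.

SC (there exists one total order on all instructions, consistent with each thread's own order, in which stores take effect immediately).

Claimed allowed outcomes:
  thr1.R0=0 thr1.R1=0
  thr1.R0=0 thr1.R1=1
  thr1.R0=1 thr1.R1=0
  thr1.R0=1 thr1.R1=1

spurious: thr1.R0=1 thr1.R1=0

outcome vector order: (thr1.R0,thr1.R1)
[SC] allowed = {(0,0) (0,1) (1,1)}
claimed∖SC = {(1,0)}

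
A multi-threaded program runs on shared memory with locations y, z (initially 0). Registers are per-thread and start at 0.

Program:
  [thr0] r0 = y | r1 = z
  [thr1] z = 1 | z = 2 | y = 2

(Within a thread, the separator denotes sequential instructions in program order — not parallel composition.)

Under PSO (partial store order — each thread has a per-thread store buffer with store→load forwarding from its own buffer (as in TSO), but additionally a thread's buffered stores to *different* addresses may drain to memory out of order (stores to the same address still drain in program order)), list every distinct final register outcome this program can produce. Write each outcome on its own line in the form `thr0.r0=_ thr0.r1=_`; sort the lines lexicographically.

outcome vector order: (thr0.r0,thr0.r1)
|PSO outcomes| = 6

thr0.r0=0 thr0.r1=0
thr0.r0=0 thr0.r1=1
thr0.r0=0 thr0.r1=2
thr0.r0=2 thr0.r1=0
thr0.r0=2 thr0.r1=1
thr0.r0=2 thr0.r1=2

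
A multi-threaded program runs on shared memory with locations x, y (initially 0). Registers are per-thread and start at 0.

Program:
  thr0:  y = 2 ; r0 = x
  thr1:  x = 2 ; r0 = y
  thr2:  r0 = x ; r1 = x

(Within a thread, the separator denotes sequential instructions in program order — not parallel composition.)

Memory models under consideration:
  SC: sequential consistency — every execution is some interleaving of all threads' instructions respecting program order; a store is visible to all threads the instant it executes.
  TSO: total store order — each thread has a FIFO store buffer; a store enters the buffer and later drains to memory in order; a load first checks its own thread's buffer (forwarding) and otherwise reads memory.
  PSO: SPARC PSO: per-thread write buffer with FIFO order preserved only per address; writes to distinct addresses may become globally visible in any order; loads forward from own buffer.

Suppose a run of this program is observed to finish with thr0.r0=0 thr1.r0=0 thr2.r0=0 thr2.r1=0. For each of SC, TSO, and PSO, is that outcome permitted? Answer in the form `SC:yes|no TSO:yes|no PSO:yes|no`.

outcome vector order: (thr0.r0,thr1.r0,thr2.r0,thr2.r1)
under SC → <0 2 0 0> <0 2 0 2> <0 2 2 2> <2 0 0 0> <2 0 0 2> <2 0 2 2> <2 2 0 0> <2 2 0 2> <2 2 2 2>
under TSO → <0 0 0 0> <0 0 0 2> <0 0 2 2> <0 2 0 0> <0 2 0 2> <0 2 2 2> <2 0 0 0> <2 0 0 2> <2 0 2 2> <2 2 0 0> <2 2 0 2> <2 2 2 2>
under PSO → <0 0 0 0> <0 0 0 2> <0 0 2 2> <0 2 0 0> <0 2 0 2> <0 2 2 2> <2 0 0 0> <2 0 0 2> <2 0 2 2> <2 2 0 0> <2 2 0 2> <2 2 2 2>
target <0 0 0 0> ∈ {TSO,PSO}

SC:no TSO:yes PSO:yes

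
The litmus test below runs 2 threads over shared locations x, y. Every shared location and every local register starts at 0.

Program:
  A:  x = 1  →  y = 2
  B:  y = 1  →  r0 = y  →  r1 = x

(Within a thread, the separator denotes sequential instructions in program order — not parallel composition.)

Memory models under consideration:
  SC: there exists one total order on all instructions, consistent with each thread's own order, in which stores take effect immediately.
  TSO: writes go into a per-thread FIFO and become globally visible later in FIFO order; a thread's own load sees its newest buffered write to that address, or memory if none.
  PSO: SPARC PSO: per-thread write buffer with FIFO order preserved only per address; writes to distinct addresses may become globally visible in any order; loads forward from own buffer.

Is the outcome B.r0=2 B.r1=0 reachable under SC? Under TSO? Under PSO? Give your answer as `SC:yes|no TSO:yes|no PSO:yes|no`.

SC:no TSO:no PSO:yes

outcome vector order: (B.r0,B.r1)
SC: 3 outcomes — {<1 0> <1 1> <2 1>}
TSO: 3 outcomes — {<1 0> <1 1> <2 1>}
PSO: 4 outcomes — {<1 0> <1 1> <2 0> <2 1>}
target <2 0> ∈ {PSO}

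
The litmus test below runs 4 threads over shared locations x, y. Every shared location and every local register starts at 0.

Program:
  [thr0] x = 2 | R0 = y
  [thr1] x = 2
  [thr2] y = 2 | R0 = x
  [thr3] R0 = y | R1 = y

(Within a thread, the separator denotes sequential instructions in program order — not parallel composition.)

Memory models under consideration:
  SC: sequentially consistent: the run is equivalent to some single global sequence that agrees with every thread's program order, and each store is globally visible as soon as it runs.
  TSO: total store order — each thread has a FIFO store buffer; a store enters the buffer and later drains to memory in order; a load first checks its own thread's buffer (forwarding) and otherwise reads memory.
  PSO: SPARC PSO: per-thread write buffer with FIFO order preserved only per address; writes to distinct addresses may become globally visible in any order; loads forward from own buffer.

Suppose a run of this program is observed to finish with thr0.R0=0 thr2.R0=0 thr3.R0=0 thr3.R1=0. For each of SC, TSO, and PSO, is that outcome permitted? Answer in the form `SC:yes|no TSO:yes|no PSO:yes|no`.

SC:no TSO:yes PSO:yes

outcome vector order: (thr0.R0,thr2.R0,thr3.R0,thr3.R1)
under SC → (0,2,0,0), (0,2,0,2), (0,2,2,2), (2,0,0,0), (2,0,0,2), (2,0,2,2), (2,2,0,0), (2,2,0,2), (2,2,2,2)
under TSO → (0,0,0,0), (0,0,0,2), (0,0,2,2), (0,2,0,0), (0,2,0,2), (0,2,2,2), (2,0,0,0), (2,0,0,2), (2,0,2,2), (2,2,0,0), (2,2,0,2), (2,2,2,2)
under PSO → (0,0,0,0), (0,0,0,2), (0,0,2,2), (0,2,0,0), (0,2,0,2), (0,2,2,2), (2,0,0,0), (2,0,0,2), (2,0,2,2), (2,2,0,0), (2,2,0,2), (2,2,2,2)
target (0,0,0,0) ∈ {TSO,PSO}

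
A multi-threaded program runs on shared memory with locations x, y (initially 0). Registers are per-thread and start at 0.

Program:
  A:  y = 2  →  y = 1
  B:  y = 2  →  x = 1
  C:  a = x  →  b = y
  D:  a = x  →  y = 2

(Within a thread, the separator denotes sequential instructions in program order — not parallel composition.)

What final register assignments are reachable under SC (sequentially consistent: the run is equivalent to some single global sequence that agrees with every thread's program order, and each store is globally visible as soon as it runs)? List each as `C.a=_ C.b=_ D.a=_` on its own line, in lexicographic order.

C.a=0 C.b=0 D.a=0
C.a=0 C.b=0 D.a=1
C.a=0 C.b=1 D.a=0
C.a=0 C.b=1 D.a=1
C.a=0 C.b=2 D.a=0
C.a=0 C.b=2 D.a=1
C.a=1 C.b=1 D.a=0
C.a=1 C.b=1 D.a=1
C.a=1 C.b=2 D.a=0
C.a=1 C.b=2 D.a=1

outcome vector order: (C.a,C.b,D.a)
|SC outcomes| = 10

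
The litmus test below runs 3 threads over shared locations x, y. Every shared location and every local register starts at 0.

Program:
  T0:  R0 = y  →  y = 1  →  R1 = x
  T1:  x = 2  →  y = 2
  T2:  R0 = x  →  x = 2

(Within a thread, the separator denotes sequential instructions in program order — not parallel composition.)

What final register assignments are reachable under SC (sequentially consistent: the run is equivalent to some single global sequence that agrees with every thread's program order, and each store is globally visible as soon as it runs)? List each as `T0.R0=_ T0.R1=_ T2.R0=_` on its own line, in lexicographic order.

T0.R0=0 T0.R1=0 T2.R0=0
T0.R0=0 T0.R1=0 T2.R0=2
T0.R0=0 T0.R1=2 T2.R0=0
T0.R0=0 T0.R1=2 T2.R0=2
T0.R0=2 T0.R1=2 T2.R0=0
T0.R0=2 T0.R1=2 T2.R0=2

outcome vector order: (T0.R0,T0.R1,T2.R0)
|SC outcomes| = 6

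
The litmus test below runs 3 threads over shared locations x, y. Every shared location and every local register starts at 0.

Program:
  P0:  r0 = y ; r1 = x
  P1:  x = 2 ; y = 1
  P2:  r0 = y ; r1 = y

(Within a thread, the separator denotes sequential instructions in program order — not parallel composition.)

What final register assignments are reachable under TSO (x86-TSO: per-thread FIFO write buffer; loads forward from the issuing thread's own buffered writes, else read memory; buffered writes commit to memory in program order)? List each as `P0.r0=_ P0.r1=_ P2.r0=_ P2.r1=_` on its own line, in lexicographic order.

P0.r0=0 P0.r1=0 P2.r0=0 P2.r1=0
P0.r0=0 P0.r1=0 P2.r0=0 P2.r1=1
P0.r0=0 P0.r1=0 P2.r0=1 P2.r1=1
P0.r0=0 P0.r1=2 P2.r0=0 P2.r1=0
P0.r0=0 P0.r1=2 P2.r0=0 P2.r1=1
P0.r0=0 P0.r1=2 P2.r0=1 P2.r1=1
P0.r0=1 P0.r1=2 P2.r0=0 P2.r1=0
P0.r0=1 P0.r1=2 P2.r0=0 P2.r1=1
P0.r0=1 P0.r1=2 P2.r0=1 P2.r1=1

outcome vector order: (P0.r0,P0.r1,P2.r0,P2.r1)
|TSO outcomes| = 9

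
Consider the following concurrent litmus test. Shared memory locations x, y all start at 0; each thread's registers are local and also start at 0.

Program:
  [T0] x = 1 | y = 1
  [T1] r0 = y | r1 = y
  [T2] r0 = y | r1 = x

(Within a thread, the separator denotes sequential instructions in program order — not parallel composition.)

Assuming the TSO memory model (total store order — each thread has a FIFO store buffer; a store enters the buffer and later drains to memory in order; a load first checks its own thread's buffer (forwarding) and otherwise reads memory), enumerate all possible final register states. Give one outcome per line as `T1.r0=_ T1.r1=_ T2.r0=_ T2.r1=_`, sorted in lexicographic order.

T1.r0=0 T1.r1=0 T2.r0=0 T2.r1=0
T1.r0=0 T1.r1=0 T2.r0=0 T2.r1=1
T1.r0=0 T1.r1=0 T2.r0=1 T2.r1=1
T1.r0=0 T1.r1=1 T2.r0=0 T2.r1=0
T1.r0=0 T1.r1=1 T2.r0=0 T2.r1=1
T1.r0=0 T1.r1=1 T2.r0=1 T2.r1=1
T1.r0=1 T1.r1=1 T2.r0=0 T2.r1=0
T1.r0=1 T1.r1=1 T2.r0=0 T2.r1=1
T1.r0=1 T1.r1=1 T2.r0=1 T2.r1=1

outcome vector order: (T1.r0,T1.r1,T2.r0,T2.r1)
|TSO outcomes| = 9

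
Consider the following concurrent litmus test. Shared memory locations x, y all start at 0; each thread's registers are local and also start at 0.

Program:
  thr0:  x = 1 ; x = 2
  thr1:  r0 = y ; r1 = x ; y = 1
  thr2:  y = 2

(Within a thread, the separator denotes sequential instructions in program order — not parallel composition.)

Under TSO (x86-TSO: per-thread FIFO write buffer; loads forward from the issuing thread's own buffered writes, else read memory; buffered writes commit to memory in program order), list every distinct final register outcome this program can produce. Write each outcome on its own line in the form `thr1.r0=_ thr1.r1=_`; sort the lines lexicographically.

thr1.r0=0 thr1.r1=0
thr1.r0=0 thr1.r1=1
thr1.r0=0 thr1.r1=2
thr1.r0=2 thr1.r1=0
thr1.r0=2 thr1.r1=1
thr1.r0=2 thr1.r1=2

outcome vector order: (thr1.r0,thr1.r1)
|TSO outcomes| = 6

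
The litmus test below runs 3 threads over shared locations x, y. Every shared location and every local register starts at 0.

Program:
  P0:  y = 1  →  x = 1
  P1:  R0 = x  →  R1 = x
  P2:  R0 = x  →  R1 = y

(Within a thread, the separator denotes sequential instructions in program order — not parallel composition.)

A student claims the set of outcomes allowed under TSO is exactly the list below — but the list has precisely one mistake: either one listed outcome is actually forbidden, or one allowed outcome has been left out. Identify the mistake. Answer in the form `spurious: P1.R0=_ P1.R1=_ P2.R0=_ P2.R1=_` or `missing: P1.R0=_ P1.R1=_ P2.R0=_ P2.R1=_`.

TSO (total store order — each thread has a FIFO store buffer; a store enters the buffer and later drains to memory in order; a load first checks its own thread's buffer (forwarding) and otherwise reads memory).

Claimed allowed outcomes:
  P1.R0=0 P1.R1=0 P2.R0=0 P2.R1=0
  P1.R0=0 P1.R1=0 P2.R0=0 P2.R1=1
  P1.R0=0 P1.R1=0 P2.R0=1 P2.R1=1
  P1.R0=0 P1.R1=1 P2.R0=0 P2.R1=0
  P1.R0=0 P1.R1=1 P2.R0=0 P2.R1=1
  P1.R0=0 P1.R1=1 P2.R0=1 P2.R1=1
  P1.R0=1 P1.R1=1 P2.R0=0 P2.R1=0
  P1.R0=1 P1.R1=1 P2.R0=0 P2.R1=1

missing: P1.R0=1 P1.R1=1 P2.R0=1 P2.R1=1

outcome vector order: (P1.R0,P1.R1,P2.R0,P2.R1)
under TSO → (0,0,0,0), (0,0,0,1), (0,0,1,1), (0,1,0,0), (0,1,0,1), (0,1,1,1), (1,1,0,0), (1,1,0,1), (1,1,1,1)
TSO∖claimed = {(1,1,1,1)}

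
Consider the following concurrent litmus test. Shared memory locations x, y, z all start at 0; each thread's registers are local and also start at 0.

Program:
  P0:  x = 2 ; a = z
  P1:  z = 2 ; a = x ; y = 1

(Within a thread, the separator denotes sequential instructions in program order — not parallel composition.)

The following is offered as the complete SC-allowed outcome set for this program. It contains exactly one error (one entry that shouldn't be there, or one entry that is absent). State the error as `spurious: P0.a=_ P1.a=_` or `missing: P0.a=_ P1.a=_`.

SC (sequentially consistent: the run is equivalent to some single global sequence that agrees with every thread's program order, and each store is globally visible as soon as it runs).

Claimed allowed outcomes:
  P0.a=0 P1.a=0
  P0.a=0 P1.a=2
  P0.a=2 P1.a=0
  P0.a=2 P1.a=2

spurious: P0.a=0 P1.a=0

outcome vector order: (P0.a,P1.a)
[SC] allowed = {0/2, 2/0, 2/2}
claimed∖SC = {0/0}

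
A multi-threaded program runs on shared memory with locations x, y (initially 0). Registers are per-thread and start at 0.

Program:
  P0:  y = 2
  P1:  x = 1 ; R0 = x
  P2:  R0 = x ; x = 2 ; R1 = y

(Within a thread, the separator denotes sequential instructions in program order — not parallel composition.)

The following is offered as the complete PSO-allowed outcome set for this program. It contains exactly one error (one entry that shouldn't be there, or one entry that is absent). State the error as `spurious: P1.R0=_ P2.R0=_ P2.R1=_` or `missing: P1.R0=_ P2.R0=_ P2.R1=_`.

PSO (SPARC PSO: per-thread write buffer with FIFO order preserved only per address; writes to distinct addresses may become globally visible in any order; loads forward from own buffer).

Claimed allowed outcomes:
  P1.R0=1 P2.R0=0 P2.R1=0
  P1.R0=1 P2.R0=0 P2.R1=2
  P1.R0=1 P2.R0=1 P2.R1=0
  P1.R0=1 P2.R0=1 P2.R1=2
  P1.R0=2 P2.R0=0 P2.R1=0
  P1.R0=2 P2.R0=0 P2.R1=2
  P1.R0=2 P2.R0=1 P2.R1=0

outcome vector order: (P1.R0,P2.R0,P2.R1)
[PSO] allowed = {1/0/0 1/0/2 1/1/0 1/1/2 2/0/0 2/0/2 2/1/0 2/1/2}
PSO∖claimed = {2/1/2}

missing: P1.R0=2 P2.R0=1 P2.R1=2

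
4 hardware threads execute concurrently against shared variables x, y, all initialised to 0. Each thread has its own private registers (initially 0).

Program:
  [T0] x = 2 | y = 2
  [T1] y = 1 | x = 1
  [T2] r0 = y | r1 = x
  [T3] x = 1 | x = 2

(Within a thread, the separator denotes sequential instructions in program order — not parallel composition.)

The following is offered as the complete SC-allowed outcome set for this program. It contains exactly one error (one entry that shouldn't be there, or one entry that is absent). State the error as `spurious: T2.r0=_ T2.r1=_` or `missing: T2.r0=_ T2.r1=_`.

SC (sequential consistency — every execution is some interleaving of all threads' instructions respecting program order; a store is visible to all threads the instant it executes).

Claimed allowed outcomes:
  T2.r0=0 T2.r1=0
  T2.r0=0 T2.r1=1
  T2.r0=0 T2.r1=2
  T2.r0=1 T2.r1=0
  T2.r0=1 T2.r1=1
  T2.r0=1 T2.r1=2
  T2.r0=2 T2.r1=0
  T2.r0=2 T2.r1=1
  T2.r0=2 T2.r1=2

spurious: T2.r0=2 T2.r1=0

outcome vector order: (T2.r0,T2.r1)
[SC] allowed = {0/0, 0/1, 0/2, 1/0, 1/1, 1/2, 2/1, 2/2}
claimed∖SC = {2/0}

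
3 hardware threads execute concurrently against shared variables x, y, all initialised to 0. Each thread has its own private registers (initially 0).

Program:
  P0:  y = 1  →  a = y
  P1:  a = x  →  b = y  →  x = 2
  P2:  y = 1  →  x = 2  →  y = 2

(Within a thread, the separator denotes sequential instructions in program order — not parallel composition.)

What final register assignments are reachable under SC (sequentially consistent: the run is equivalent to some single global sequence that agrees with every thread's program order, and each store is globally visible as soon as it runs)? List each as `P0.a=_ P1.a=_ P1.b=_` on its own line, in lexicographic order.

outcome vector order: (P0.a,P1.a,P1.b)
|SC outcomes| = 10

P0.a=1 P1.a=0 P1.b=0
P0.a=1 P1.a=0 P1.b=1
P0.a=1 P1.a=0 P1.b=2
P0.a=1 P1.a=2 P1.b=1
P0.a=1 P1.a=2 P1.b=2
P0.a=2 P1.a=0 P1.b=0
P0.a=2 P1.a=0 P1.b=1
P0.a=2 P1.a=0 P1.b=2
P0.a=2 P1.a=2 P1.b=1
P0.a=2 P1.a=2 P1.b=2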